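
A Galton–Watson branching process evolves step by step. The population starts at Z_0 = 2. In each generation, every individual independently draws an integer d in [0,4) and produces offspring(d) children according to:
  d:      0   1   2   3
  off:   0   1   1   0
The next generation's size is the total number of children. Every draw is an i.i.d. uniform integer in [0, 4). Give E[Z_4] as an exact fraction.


1/8

Outcome values over d=0..3: [0, 1, 1, 0]
Σy = 2, Σy² = 2, M = 4
μ = 2/4 = 1/2,  σ² = 2/4 − (1/2)² = 1/4
E[Z_0] = 2
E[Z_1] = 1/2·E[Z_0] = 1
E[Z_2] = 1/2·E[Z_1] = 1/2
E[Z_3] = 1/2·E[Z_2] = 1/4
E[Z_4] = 1/2·E[Z_3] = 1/8


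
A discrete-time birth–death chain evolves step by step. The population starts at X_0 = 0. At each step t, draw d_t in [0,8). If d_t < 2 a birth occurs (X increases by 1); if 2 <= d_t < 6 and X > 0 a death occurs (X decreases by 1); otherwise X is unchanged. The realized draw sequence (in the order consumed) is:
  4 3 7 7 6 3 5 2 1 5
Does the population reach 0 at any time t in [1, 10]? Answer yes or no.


t=0: X=0, d=4 → hold, X_1=0
t=1: X=0, d=3 → hold, X_2=0
t=2: X=0, d=7 → hold, X_3=0
t=3: X=0, d=7 → hold, X_4=0
t=4: X=0, d=6 → hold, X_5=0
t=5: X=0, d=3 → hold, X_6=0
t=6: X=0, d=5 → hold, X_7=0
t=7: X=0, d=2 → hold, X_8=0
t=8: X=0, d=1 → birth, X_9=1
t=9: X=1, d=5 → death, X_10=0

yes


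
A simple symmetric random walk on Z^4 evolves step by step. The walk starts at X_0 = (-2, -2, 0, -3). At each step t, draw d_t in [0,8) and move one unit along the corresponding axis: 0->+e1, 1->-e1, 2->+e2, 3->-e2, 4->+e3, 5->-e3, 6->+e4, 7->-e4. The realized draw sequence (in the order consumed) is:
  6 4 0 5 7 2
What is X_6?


t=0: X=(-2, -2, 0, -3), d=6 → +e4, X_1=(-2, -2, 0, -2)
t=1: X=(-2, -2, 0, -2), d=4 → +e3, X_2=(-2, -2, 1, -2)
t=2: X=(-2, -2, 1, -2), d=0 → +e1, X_3=(-1, -2, 1, -2)
t=3: X=(-1, -2, 1, -2), d=5 → -e3, X_4=(-1, -2, 0, -2)
t=4: X=(-1, -2, 0, -2), d=7 → -e4, X_5=(-1, -2, 0, -3)
t=5: X=(-1, -2, 0, -3), d=2 → +e2, X_6=(-1, -1, 0, -3)

(-1, -1, 0, -3)


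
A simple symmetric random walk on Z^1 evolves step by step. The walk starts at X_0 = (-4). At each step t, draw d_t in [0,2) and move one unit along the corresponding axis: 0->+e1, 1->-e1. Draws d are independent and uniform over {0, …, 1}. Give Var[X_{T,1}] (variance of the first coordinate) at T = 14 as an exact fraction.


Outcome values over d=0..1: [1, -1]
Σy = 0, Σy² = 2, M = 2
μ = 0/2 = 0,  σ² = 2/2 − (0)² = 1
Independent increments: Var[X_14] = 14·σ² = 14·(1) = 14

14


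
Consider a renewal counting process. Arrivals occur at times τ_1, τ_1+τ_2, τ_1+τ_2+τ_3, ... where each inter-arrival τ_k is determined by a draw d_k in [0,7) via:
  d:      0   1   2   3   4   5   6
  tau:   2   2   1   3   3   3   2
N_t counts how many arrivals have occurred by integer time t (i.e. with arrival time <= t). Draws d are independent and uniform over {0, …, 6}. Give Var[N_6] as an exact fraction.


Inter-arrival values over d=0..6: [2, 2, 1, 3, 3, 3, 2]
Each d has probability 1/7, so the pmf of τ is: f(1) = 1/7, f(2) = 3/7, f(3) = 3/7
Let p_n(j) = P(N_n = j), with p_0 = [1]. Condition on τ_1: p_n(0) = P(τ > n), and for j >= 1, p_n(j) = Σ_{k<=n} f(k)·p_{n−k}(j−1)
p_1 = [6/7, 1/7]  (j = 0..1)
p_2 = [3/7, 27/49, 1/49]  (j = 0..2)
p_3 = [0, 6/7, 48/343, 1/343]  (j = 0..3)
p_4 = [0, 27/49, 144/343, 69/2401, 1/2401]  (j = 0..4)
p_5 = [0, 9/49, 234/343, 309/2401, 90/16807, 1/16807]  (j = 0..5)
p_6 = [0, 0, 216/343, 810/2401, 537/16807, 111/117649, 1/117649]  (j = 0..6)
E[N_6] = Σ j·p_6(j) = 282843/117649;  E[N_6²] = Σ j²·p_6(j) = 716517/117649
Var[N_6] = 716517/117649 − (282843/117649)² = 4297345884/13841287201

4297345884/13841287201


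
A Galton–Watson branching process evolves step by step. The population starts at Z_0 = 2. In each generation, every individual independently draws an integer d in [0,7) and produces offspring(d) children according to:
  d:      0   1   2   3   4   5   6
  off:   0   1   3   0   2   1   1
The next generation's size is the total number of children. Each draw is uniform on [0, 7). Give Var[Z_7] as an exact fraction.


32051419938816/678223072849

Outcome values over d=0..6: [0, 1, 3, 0, 2, 1, 1]
Σy = 8, Σy² = 16, M = 7
μ = 8/7 = 8/7,  σ² = 16/7 − (8/7)² = 48/49
V_0 = 0, E_0 = 2
V_1 = 48/49·E_0 + (8/7)²·V_0 = 96/49;  E_1 = 16/7
V_2 = 48/49·E_1 + (8/7)²·V_1 = 11520/2401;  E_2 = 128/49
V_3 = 48/49·E_2 + (8/7)²·V_2 = 1038336/117649;  E_3 = 1024/343
V_4 = 48/49·E_3 + (8/7)²·V_3 = 83312640/5764801;  E_4 = 8192/2401
V_5 = 48/49·E_4 + (8/7)²·V_4 = 6276120576/282475249;  E_5 = 65536/16807
V_6 = 48/49·E_5 + (8/7)²·V_5 = 454541967360/13841287201;  E_6 = 524288/117649
V_7 = 48/49·E_6 + (8/7)²·V_6 = 32051419938816/678223072849;  E_7 = 4194304/823543


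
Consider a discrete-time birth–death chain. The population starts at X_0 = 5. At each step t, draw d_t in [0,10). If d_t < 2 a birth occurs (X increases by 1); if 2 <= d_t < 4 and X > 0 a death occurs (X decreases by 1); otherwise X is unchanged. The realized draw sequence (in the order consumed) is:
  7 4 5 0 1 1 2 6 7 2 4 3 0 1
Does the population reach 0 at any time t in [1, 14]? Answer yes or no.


t=0: X=5, d=7 → hold, X_1=5
t=1: X=5, d=4 → hold, X_2=5
t=2: X=5, d=5 → hold, X_3=5
t=3: X=5, d=0 → birth, X_4=6
t=4: X=6, d=1 → birth, X_5=7
t=5: X=7, d=1 → birth, X_6=8
t=6: X=8, d=2 → death, X_7=7
t=7: X=7, d=6 → hold, X_8=7
t=8: X=7, d=7 → hold, X_9=7
t=9: X=7, d=2 → death, X_10=6
t=10: X=6, d=4 → hold, X_11=6
t=11: X=6, d=3 → death, X_12=5
t=12: X=5, d=0 → birth, X_13=6
t=13: X=6, d=1 → birth, X_14=7

no


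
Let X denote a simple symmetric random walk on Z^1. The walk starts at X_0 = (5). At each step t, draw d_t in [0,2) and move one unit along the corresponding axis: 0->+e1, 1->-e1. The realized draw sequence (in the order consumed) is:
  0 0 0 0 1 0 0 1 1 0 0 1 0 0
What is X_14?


(11)

t=0: X=(5), d=0 → +e1, X_1=(6)
t=1: X=(6), d=0 → +e1, X_2=(7)
t=2: X=(7), d=0 → +e1, X_3=(8)
t=3: X=(8), d=0 → +e1, X_4=(9)
t=4: X=(9), d=1 → -e1, X_5=(8)
t=5: X=(8), d=0 → +e1, X_6=(9)
t=6: X=(9), d=0 → +e1, X_7=(10)
t=7: X=(10), d=1 → -e1, X_8=(9)
t=8: X=(9), d=1 → -e1, X_9=(8)
t=9: X=(8), d=0 → +e1, X_10=(9)
t=10: X=(9), d=0 → +e1, X_11=(10)
t=11: X=(10), d=1 → -e1, X_12=(9)
t=12: X=(9), d=0 → +e1, X_13=(10)
t=13: X=(10), d=0 → +e1, X_14=(11)


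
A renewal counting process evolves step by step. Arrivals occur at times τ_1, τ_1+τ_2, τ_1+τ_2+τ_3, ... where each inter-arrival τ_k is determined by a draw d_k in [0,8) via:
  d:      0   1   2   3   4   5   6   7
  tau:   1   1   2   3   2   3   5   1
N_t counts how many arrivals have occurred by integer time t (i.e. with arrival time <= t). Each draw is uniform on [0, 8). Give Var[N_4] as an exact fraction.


Inter-arrival values over d=0..7: [1, 1, 2, 3, 2, 3, 5, 1]
Each d has probability 1/8, so the pmf of τ is: f(1) = 3/8, f(2) = 1/4, f(3) = 1/4, f(5) = 1/8
Let p_n(j) = P(N_n = j), with p_0 = [1]. Condition on τ_1: p_n(0) = P(τ > n), and for j >= 1, p_n(j) = Σ_{k<=n} f(k)·p_{n−k}(j−1)
p_1 = [5/8, 3/8]  (j = 0..1)
p_2 = [3/8, 31/64, 9/64]  (j = 0..2)
p_3 = [1/8, 35/64, 141/512, 27/512]  (j = 0..3)
p_4 = [1/8, 19/64, 215/512, 567/4096, 81/4096]  (j = 0..4)
E[N_4] = Σ j·p_4(j) = 6681/4096;  E[N_4²] = Σ j²·p_4(j) = 14495/4096
Var[N_4] = 14495/4096 − (6681/4096)² = 14735759/16777216

14735759/16777216


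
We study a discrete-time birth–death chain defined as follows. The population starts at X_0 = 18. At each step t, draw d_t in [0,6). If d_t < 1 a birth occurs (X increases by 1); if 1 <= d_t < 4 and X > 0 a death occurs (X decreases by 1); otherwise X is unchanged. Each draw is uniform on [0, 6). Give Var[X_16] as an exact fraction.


80/9

X can drop by at most 1 per step and X_0 = 18 > T = 16, so X_t >= 18 − t >= 2 > 0 for every t <= 16: the floor at 0 (the 'and X > 0' condition) never binds. Hence X_16 = X_0 + Σ_{t<16} Y_t with i.i.d. increments Y_t = y(d_t) ∈ {+1, −1, 0}.
Outcome values over d=0..5: [1, -1, -1, -1, 0, 0]
Σy = -2, Σy² = 4, M = 6
μ = -2/6 = -1/3,  σ² = 4/6 − (-1/3)² = 5/9
Independent increments: Var[X_16] = 16·σ² = 16·(5/9) = 80/9


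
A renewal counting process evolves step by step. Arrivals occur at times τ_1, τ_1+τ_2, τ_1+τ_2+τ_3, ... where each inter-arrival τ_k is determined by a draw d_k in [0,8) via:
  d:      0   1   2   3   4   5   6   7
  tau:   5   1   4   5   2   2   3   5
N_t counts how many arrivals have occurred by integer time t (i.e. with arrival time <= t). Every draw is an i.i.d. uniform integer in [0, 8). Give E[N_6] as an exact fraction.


402329/262144

Inter-arrival values over d=0..7: [5, 1, 4, 5, 2, 2, 3, 5]
Each d has probability 1/8, so the pmf of τ is: f(1) = 1/8, f(2) = 1/4, f(3) = 1/8, f(4) = 1/8, f(5) = 3/8
Renewal equation for m(n) = E[N_n]: condition on τ_1 = k (if k <= n, one arrival plus a fresh copy on the remaining n−k steps): m(n) = F(n) + Σ_{k<=n} f(k)·m(n−k), where F(n) = P(τ <= n) and m(0) = 0
m(1) = F(1) = 1/8
m(2) = F(2) + f(1)·m(1) = 3/8 + 1/8·1/8 = 25/64
m(3) = F(3) + f(1)·m(2) + f(2)·m(1) = 1/2 + 1/8·25/64 + 1/4·1/8 = 297/512
m(4) = F(4) + f(1)·m(3) + f(2)·m(2) + f(3)·m(1) = 5/8 + 1/8·297/512 + 1/4·25/64 + 1/8·1/8 = 3321/4096
m(5) = F(5) + f(1)·m(4) + f(2)·m(3) + f(3)·m(2) + f(4)·m(1) = 1 + 1/8·3321/4096 + 1/4·297/512 + 1/8·25/64 + 1/8·1/8 = 42953/32768
m(6) = F(6) + f(1)·m(5) + f(2)·m(4) + f(3)·m(3) + f(4)·m(2) + f(5)·m(1) = 1 + 1/8·42953/32768 + 1/4·3321/4096 + 1/8·297/512 + 1/8·25/64 + 3/8·1/8 = 402329/262144
E[N_6] = m(6) = 402329/262144


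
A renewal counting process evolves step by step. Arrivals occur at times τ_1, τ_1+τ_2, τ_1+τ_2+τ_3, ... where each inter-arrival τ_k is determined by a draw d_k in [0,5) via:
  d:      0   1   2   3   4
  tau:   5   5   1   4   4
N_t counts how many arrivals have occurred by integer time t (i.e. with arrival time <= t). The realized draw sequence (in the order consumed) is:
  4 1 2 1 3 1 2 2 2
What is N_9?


draw d_1=4: τ_1=4, arrival time A_1=4
draw d_2=1: τ_2=5, arrival time A_2=9
draw d_3=2: τ_3=1, arrival time A_3=10
draw d_4=1: τ_4=5, arrival time A_4=15
draw d_5=3: τ_5=4, arrival time A_5=19
draw d_6=1: τ_6=5, arrival time A_6=24
draw d_7=2: τ_7=1, arrival time A_7=25
draw d_8=2: τ_8=1, arrival time A_8=26
draw d_9=2: τ_9=1, arrival time A_9=27
N_t over t=0..9: 0:0 1:0 2:0 3:0 4:1 5:1 6:1 7:1 8:1 9:2

2


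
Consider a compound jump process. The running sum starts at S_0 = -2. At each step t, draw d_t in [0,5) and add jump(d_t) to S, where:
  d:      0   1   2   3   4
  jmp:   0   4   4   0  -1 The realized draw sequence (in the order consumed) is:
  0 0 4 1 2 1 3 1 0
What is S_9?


13

t=0: S=-2, d=0, jump=0, S_1=-2
t=1: S=-2, d=0, jump=0, S_2=-2
t=2: S=-2, d=4, jump=-1, S_3=-3
t=3: S=-3, d=1, jump=4, S_4=1
t=4: S=1, d=2, jump=4, S_5=5
t=5: S=5, d=1, jump=4, S_6=9
t=6: S=9, d=3, jump=0, S_7=9
t=7: S=9, d=1, jump=4, S_8=13
t=8: S=13, d=0, jump=0, S_9=13


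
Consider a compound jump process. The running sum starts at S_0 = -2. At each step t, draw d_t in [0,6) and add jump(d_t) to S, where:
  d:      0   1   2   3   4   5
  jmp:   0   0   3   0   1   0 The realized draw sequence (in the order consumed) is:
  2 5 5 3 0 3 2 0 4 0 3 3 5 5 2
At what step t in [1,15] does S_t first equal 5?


9

t=0: S=-2, d=2, jump=3, S_1=1
t=1: S=1, d=5, jump=0, S_2=1
t=2: S=1, d=5, jump=0, S_3=1
t=3: S=1, d=3, jump=0, S_4=1
t=4: S=1, d=0, jump=0, S_5=1
t=5: S=1, d=3, jump=0, S_6=1
t=6: S=1, d=2, jump=3, S_7=4
t=7: S=4, d=0, jump=0, S_8=4
t=8: S=4, d=4, jump=1, S_9=5
t=9: S=5, d=0, jump=0, S_10=5
t=10: S=5, d=3, jump=0, S_11=5
t=11: S=5, d=3, jump=0, S_12=5
t=12: S=5, d=5, jump=0, S_13=5
t=13: S=5, d=5, jump=0, S_14=5
t=14: S=5, d=2, jump=3, S_15=8


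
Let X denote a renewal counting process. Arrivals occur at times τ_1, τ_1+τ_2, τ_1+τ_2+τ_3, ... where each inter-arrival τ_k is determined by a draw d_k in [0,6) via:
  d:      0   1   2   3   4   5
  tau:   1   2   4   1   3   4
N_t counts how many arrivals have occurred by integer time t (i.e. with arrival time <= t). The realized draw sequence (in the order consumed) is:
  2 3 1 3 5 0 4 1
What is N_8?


4

draw d_1=2: τ_1=4, arrival time A_1=4
draw d_2=3: τ_2=1, arrival time A_2=5
draw d_3=1: τ_3=2, arrival time A_3=7
draw d_4=3: τ_4=1, arrival time A_4=8
draw d_5=5: τ_5=4, arrival time A_5=12
draw d_6=0: τ_6=1, arrival time A_6=13
draw d_7=4: τ_7=3, arrival time A_7=16
draw d_8=1: τ_8=2, arrival time A_8=18
N_t over t=0..8: 0:0 1:0 2:0 3:0 4:1 5:2 6:2 7:3 8:4


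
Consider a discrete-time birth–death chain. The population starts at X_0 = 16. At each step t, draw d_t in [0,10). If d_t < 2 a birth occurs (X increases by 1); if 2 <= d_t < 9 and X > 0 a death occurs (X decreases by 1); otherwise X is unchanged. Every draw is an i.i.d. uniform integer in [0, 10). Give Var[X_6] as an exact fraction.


X can drop by at most 1 per step and X_0 = 16 > T = 6, so X_t >= 16 − t >= 10 > 0 for every t <= 6: the floor at 0 (the 'and X > 0' condition) never binds. Hence X_6 = X_0 + Σ_{t<6} Y_t with i.i.d. increments Y_t = y(d_t) ∈ {+1, −1, 0}.
Outcome values over d=0..9: [1, 1, -1, -1, -1, -1, -1, -1, -1, 0]
Σy = -5, Σy² = 9, M = 10
μ = -5/10 = -1/2,  σ² = 9/10 − (-1/2)² = 13/20
Independent increments: Var[X_6] = 6·σ² = 6·(13/20) = 39/10

39/10


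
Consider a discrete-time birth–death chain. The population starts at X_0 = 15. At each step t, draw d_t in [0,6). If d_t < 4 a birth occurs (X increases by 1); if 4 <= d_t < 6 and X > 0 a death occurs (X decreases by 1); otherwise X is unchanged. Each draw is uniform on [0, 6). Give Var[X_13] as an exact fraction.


X can drop by at most 1 per step and X_0 = 15 > T = 13, so X_t >= 15 − t >= 2 > 0 for every t <= 13: the floor at 0 (the 'and X > 0' condition) never binds. Hence X_13 = X_0 + Σ_{t<13} Y_t with i.i.d. increments Y_t = y(d_t) ∈ {+1, −1, 0}.
Outcome values over d=0..5: [1, 1, 1, 1, -1, -1]
Σy = 2, Σy² = 6, M = 6
μ = 2/6 = 1/3,  σ² = 6/6 − (1/3)² = 8/9
Independent increments: Var[X_13] = 13·σ² = 13·(8/9) = 104/9

104/9


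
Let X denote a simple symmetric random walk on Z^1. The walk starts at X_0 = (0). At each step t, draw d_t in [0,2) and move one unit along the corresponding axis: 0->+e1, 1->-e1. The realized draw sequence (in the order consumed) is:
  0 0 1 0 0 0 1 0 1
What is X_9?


(3)

t=0: X=(0), d=0 → +e1, X_1=(1)
t=1: X=(1), d=0 → +e1, X_2=(2)
t=2: X=(2), d=1 → -e1, X_3=(1)
t=3: X=(1), d=0 → +e1, X_4=(2)
t=4: X=(2), d=0 → +e1, X_5=(3)
t=5: X=(3), d=0 → +e1, X_6=(4)
t=6: X=(4), d=1 → -e1, X_7=(3)
t=7: X=(3), d=0 → +e1, X_8=(4)
t=8: X=(4), d=1 → -e1, X_9=(3)


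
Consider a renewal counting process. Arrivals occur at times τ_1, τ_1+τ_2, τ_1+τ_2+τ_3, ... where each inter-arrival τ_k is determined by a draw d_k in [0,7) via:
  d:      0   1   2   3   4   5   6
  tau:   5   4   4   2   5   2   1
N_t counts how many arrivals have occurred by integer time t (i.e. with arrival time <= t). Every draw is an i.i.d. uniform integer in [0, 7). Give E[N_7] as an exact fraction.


Inter-arrival values over d=0..6: [5, 4, 4, 2, 5, 2, 1]
Each d has probability 1/7, so the pmf of τ is: f(1) = 1/7, f(2) = 2/7, f(4) = 2/7, f(5) = 2/7
Renewal equation for m(n) = E[N_n]: condition on τ_1 = k (if k <= n, one arrival plus a fresh copy on the remaining n−k steps): m(n) = F(n) + Σ_{k<=n} f(k)·m(n−k), where F(n) = P(τ <= n) and m(0) = 0
m(1) = F(1) = 1/7
m(2) = F(2) + f(1)·m(1) = 3/7 + 1/7·1/7 = 22/49
m(3) = F(3) + f(1)·m(2) + f(2)·m(1) = 3/7 + 1/7·22/49 + 2/7·1/7 = 183/343
m(4) = F(4) + f(1)·m(3) + f(2)·m(2) = 5/7 + 1/7·183/343 + 2/7·22/49 = 2206/2401
m(5) = F(5) + f(1)·m(4) + f(2)·m(3) + f(4)·m(1) = 1 + 1/7·2206/2401 + 2/7·183/343 + 2/7·1/7 = 22261/16807
m(6) = F(6) + f(1)·m(5) + f(2)·m(4) + f(4)·m(2) + f(5)·m(1) = 1 + 1/7·22261/16807 + 2/7·2206/2401 + 2/7·22/49 + 2/7·1/7 = 190688/117649
m(7) = F(7) + f(1)·m(6) + f(2)·m(5) + f(4)·m(3) + f(5)·m(2) = 1 + 1/7·190688/117649 + 2/7·22261/16807 + 2/7·183/343 + 2/7·22/49 = 1557067/823543
E[N_7] = m(7) = 1557067/823543

1557067/823543


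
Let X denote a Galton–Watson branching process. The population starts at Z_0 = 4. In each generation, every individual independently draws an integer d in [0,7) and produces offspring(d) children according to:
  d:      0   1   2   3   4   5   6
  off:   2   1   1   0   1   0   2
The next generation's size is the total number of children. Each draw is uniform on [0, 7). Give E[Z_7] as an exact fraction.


Outcome values over d=0..6: [2, 1, 1, 0, 1, 0, 2]
Σy = 7, Σy² = 11, M = 7
μ = 7/7 = 1,  σ² = 11/7 − (1)² = 4/7
E[Z_0] = 4
E[Z_1] = 1·E[Z_0] = 4
E[Z_2] = 1·E[Z_1] = 4
E[Z_3] = 1·E[Z_2] = 4
E[Z_4] = 1·E[Z_3] = 4
E[Z_5] = 1·E[Z_4] = 4
E[Z_6] = 1·E[Z_5] = 4
E[Z_7] = 1·E[Z_6] = 4

4


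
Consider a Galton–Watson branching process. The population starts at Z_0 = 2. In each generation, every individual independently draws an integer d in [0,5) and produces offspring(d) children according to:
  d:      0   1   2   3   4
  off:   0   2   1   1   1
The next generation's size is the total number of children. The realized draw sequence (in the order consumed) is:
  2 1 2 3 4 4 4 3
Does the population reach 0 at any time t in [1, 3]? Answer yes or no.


gen 0: Z_0=2, draws=[2, 1], offspring=[1, 2], Z_1=3
gen 1: Z_1=3, draws=[2, 3, 4], offspring=[1, 1, 1], Z_2=3
gen 2: Z_2=3, draws=[4, 4, 3], offspring=[1, 1, 1], Z_3=3

no


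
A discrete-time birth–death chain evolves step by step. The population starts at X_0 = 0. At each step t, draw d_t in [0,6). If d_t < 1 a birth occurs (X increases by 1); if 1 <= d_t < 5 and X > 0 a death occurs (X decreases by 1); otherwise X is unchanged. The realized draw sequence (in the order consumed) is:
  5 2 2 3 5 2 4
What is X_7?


t=0: X=0, d=5 → hold, X_1=0
t=1: X=0, d=2 → hold, X_2=0
t=2: X=0, d=2 → hold, X_3=0
t=3: X=0, d=3 → hold, X_4=0
t=4: X=0, d=5 → hold, X_5=0
t=5: X=0, d=2 → hold, X_6=0
t=6: X=0, d=4 → hold, X_7=0

0


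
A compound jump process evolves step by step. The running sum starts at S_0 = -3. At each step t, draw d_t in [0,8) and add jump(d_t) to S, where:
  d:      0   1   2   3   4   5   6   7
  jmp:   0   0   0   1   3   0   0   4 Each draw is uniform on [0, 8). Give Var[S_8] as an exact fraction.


18

Outcome values over d=0..7: [0, 0, 0, 1, 3, 0, 0, 4]
Σy = 8, Σy² = 26, M = 8
μ = 8/8 = 1,  σ² = 26/8 − (1)² = 9/4
Independent increments: Var[S_8] = 8·σ² = 8·(9/4) = 18


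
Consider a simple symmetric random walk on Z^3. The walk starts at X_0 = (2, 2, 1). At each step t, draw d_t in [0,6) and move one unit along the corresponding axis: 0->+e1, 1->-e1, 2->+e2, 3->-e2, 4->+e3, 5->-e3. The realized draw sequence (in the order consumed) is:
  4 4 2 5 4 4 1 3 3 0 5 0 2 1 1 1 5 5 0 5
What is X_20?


(1, 2, 0)

t=0: X=(2, 2, 1), d=4 → +e3, X_1=(2, 2, 2)
t=1: X=(2, 2, 2), d=4 → +e3, X_2=(2, 2, 3)
t=2: X=(2, 2, 3), d=2 → +e2, X_3=(2, 3, 3)
t=3: X=(2, 3, 3), d=5 → -e3, X_4=(2, 3, 2)
t=4: X=(2, 3, 2), d=4 → +e3, X_5=(2, 3, 3)
t=5: X=(2, 3, 3), d=4 → +e3, X_6=(2, 3, 4)
t=6: X=(2, 3, 4), d=1 → -e1, X_7=(1, 3, 4)
t=7: X=(1, 3, 4), d=3 → -e2, X_8=(1, 2, 4)
t=8: X=(1, 2, 4), d=3 → -e2, X_9=(1, 1, 4)
t=9: X=(1, 1, 4), d=0 → +e1, X_10=(2, 1, 4)
t=10: X=(2, 1, 4), d=5 → -e3, X_11=(2, 1, 3)
t=11: X=(2, 1, 3), d=0 → +e1, X_12=(3, 1, 3)
t=12: X=(3, 1, 3), d=2 → +e2, X_13=(3, 2, 3)
t=13: X=(3, 2, 3), d=1 → -e1, X_14=(2, 2, 3)
t=14: X=(2, 2, 3), d=1 → -e1, X_15=(1, 2, 3)
t=15: X=(1, 2, 3), d=1 → -e1, X_16=(0, 2, 3)
t=16: X=(0, 2, 3), d=5 → -e3, X_17=(0, 2, 2)
t=17: X=(0, 2, 2), d=5 → -e3, X_18=(0, 2, 1)
t=18: X=(0, 2, 1), d=0 → +e1, X_19=(1, 2, 1)
t=19: X=(1, 2, 1), d=5 → -e3, X_20=(1, 2, 0)


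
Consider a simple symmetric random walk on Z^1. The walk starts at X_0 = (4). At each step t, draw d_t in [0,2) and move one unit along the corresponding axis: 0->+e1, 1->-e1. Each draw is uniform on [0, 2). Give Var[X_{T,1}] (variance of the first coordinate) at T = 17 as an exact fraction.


Outcome values over d=0..1: [1, -1]
Σy = 0, Σy² = 2, M = 2
μ = 0/2 = 0,  σ² = 2/2 − (0)² = 1
Independent increments: Var[X_17] = 17·σ² = 17·(1) = 17

17


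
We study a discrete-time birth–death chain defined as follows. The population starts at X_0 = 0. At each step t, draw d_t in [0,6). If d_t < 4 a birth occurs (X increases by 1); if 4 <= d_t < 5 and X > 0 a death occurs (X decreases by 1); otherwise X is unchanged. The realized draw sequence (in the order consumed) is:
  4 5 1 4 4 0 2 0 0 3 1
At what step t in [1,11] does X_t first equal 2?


7

t=0: X=0, d=4 → hold, X_1=0
t=1: X=0, d=5 → hold, X_2=0
t=2: X=0, d=1 → birth, X_3=1
t=3: X=1, d=4 → death, X_4=0
t=4: X=0, d=4 → hold, X_5=0
t=5: X=0, d=0 → birth, X_6=1
t=6: X=1, d=2 → birth, X_7=2
t=7: X=2, d=0 → birth, X_8=3
t=8: X=3, d=0 → birth, X_9=4
t=9: X=4, d=3 → birth, X_10=5
t=10: X=5, d=1 → birth, X_11=6


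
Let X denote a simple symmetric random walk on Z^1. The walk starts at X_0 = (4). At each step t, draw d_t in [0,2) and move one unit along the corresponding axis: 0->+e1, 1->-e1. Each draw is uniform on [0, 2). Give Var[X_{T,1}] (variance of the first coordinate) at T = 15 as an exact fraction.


Outcome values over d=0..1: [1, -1]
Σy = 0, Σy² = 2, M = 2
μ = 0/2 = 0,  σ² = 2/2 − (0)² = 1
Independent increments: Var[X_15] = 15·σ² = 15·(1) = 15

15


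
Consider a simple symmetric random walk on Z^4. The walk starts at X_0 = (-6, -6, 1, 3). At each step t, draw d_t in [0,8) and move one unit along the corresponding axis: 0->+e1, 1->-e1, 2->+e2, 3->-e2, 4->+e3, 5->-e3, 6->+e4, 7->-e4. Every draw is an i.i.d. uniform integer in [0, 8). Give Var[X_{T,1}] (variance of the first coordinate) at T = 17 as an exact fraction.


Outcome values over d=0..7: [1, -1, 0, 0, 0, 0, 0, 0]
Σy = 0, Σy² = 2, M = 8
μ = 0/8 = 0,  σ² = 2/8 − (0)² = 1/4
Independent increments: Var[X_17] = 17·σ² = 17·(1/4) = 17/4

17/4


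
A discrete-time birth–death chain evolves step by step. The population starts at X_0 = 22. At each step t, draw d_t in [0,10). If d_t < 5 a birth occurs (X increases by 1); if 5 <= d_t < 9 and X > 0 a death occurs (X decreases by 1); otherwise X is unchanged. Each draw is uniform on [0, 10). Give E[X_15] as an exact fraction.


47/2

X can drop by at most 1 per step and X_0 = 22 > T = 15, so X_t >= 22 − t >= 7 > 0 for every t <= 15: the floor at 0 (the 'and X > 0' condition) never binds. Hence X_15 = X_0 + Σ_{t<15} Y_t with i.i.d. increments Y_t = y(d_t) ∈ {+1, −1, 0}.
Outcome values over d=0..9: [1, 1, 1, 1, 1, -1, -1, -1, -1, 0]
Σy = 1, Σy² = 9, M = 10
μ = 1/10 = 1/10,  σ² = 9/10 − (1/10)² = 89/100
E[X_15] = 22 + 15·(1/10) = 47/2


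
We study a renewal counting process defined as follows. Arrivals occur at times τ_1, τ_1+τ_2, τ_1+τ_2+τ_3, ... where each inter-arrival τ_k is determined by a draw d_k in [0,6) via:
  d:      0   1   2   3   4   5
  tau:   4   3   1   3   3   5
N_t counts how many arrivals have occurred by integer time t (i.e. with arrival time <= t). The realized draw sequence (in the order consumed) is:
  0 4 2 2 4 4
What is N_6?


draw d_1=0: τ_1=4, arrival time A_1=4
draw d_2=4: τ_2=3, arrival time A_2=7
draw d_3=2: τ_3=1, arrival time A_3=8
draw d_4=2: τ_4=1, arrival time A_4=9
draw d_5=4: τ_5=3, arrival time A_5=12
draw d_6=4: τ_6=3, arrival time A_6=15
N_t over t=0..6: 0:0 1:0 2:0 3:0 4:1 5:1 6:1

1


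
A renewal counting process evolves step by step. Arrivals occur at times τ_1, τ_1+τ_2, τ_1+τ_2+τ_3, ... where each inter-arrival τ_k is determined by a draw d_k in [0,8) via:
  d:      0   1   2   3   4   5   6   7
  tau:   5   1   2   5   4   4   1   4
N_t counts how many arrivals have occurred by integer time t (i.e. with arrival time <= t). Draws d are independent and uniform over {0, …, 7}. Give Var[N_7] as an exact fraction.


Inter-arrival values over d=0..7: [5, 1, 2, 5, 4, 4, 1, 4]
Each d has probability 1/8, so the pmf of τ is: f(1) = 1/4, f(2) = 1/8, f(4) = 3/8, f(5) = 1/4
Let p_n(j) = P(N_n = j), with p_0 = [1]. Condition on τ_1: p_n(0) = P(τ > n), and for j >= 1, p_n(j) = Σ_{k<=n} f(k)·p_{n−k}(j−1)
p_1 = [3/4, 1/4]  (j = 0..1)
p_2 = [5/8, 5/16, 1/16]  (j = 0..2)
p_3 = [5/8, 1/4, 7/64, 1/64]  (j = 0..3)
p_4 = [1/4, 39/64, 13/128, 9/256, 1/256]  (j = 0..4)
p_5 = [0, 43/64, 71/256, 5/128, 11/1024, 1/1024]  (j = 0..5)
p_6 = [0, 29/64, 217/512, 27/256, 29/2048, 13/4096, 1/4096]  (j = 0..6)
p_7 = [0, 25/64, 189/512, 101/512, 19/512, 5/1024, 15/16384, 1/16384]  (j = 0..7)
E[N_7] = Σ j·p_7(j) = 31121/16384;  E[N_7²] = Σ j²·p_7(j) = 71997/16384
Var[N_7] = 71997/16384 − (31121/16384)² = 211082207/268435456

211082207/268435456


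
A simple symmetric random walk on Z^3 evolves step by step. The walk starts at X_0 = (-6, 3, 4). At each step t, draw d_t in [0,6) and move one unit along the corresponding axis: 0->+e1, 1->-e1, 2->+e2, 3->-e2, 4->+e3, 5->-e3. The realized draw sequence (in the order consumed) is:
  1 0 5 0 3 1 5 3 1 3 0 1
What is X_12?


t=0: X=(-6, 3, 4), d=1 → -e1, X_1=(-7, 3, 4)
t=1: X=(-7, 3, 4), d=0 → +e1, X_2=(-6, 3, 4)
t=2: X=(-6, 3, 4), d=5 → -e3, X_3=(-6, 3, 3)
t=3: X=(-6, 3, 3), d=0 → +e1, X_4=(-5, 3, 3)
t=4: X=(-5, 3, 3), d=3 → -e2, X_5=(-5, 2, 3)
t=5: X=(-5, 2, 3), d=1 → -e1, X_6=(-6, 2, 3)
t=6: X=(-6, 2, 3), d=5 → -e3, X_7=(-6, 2, 2)
t=7: X=(-6, 2, 2), d=3 → -e2, X_8=(-6, 1, 2)
t=8: X=(-6, 1, 2), d=1 → -e1, X_9=(-7, 1, 2)
t=9: X=(-7, 1, 2), d=3 → -e2, X_10=(-7, 0, 2)
t=10: X=(-7, 0, 2), d=0 → +e1, X_11=(-6, 0, 2)
t=11: X=(-6, 0, 2), d=1 → -e1, X_12=(-7, 0, 2)

(-7, 0, 2)


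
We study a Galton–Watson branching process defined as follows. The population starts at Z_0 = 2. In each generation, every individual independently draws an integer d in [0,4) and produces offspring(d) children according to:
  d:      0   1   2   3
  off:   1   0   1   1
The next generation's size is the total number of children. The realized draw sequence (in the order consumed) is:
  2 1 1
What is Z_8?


0

gen 0: Z_0=2, draws=[2, 1], offspring=[1, 0], Z_1=1
gen 1: Z_1=1, draws=[1], offspring=[0], Z_2=0
gen 2: Z_2=0, draws=[], offspring=[], Z_3=0
gen 3: Z_3=0, draws=[], offspring=[], Z_4=0
gen 4: Z_4=0, draws=[], offspring=[], Z_5=0
gen 5: Z_5=0, draws=[], offspring=[], Z_6=0
gen 6: Z_6=0, draws=[], offspring=[], Z_7=0
gen 7: Z_7=0, draws=[], offspring=[], Z_8=0


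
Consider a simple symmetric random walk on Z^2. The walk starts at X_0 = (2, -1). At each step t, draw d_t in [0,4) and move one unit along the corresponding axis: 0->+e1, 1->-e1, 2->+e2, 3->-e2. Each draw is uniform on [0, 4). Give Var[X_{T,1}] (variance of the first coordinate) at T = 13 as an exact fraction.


Outcome values over d=0..3: [1, -1, 0, 0]
Σy = 0, Σy² = 2, M = 4
μ = 0/4 = 0,  σ² = 2/4 − (0)² = 1/2
Independent increments: Var[X_13] = 13·σ² = 13·(1/2) = 13/2

13/2


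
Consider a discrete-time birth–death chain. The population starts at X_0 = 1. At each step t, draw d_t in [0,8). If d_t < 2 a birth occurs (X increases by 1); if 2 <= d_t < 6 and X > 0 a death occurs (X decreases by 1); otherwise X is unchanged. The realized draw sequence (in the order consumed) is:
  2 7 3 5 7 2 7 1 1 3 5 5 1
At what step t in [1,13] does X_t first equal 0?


t=0: X=1, d=2 → death, X_1=0
t=1: X=0, d=7 → hold, X_2=0
t=2: X=0, d=3 → hold, X_3=0
t=3: X=0, d=5 → hold, X_4=0
t=4: X=0, d=7 → hold, X_5=0
t=5: X=0, d=2 → hold, X_6=0
t=6: X=0, d=7 → hold, X_7=0
t=7: X=0, d=1 → birth, X_8=1
t=8: X=1, d=1 → birth, X_9=2
t=9: X=2, d=3 → death, X_10=1
t=10: X=1, d=5 → death, X_11=0
t=11: X=0, d=5 → hold, X_12=0
t=12: X=0, d=1 → birth, X_13=1

1


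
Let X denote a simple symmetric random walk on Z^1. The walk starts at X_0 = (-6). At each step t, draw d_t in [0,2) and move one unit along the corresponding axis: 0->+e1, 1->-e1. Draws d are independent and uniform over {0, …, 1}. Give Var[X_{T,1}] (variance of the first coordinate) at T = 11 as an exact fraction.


Outcome values over d=0..1: [1, -1]
Σy = 0, Σy² = 2, M = 2
μ = 0/2 = 0,  σ² = 2/2 − (0)² = 1
Independent increments: Var[X_11] = 11·σ² = 11·(1) = 11

11


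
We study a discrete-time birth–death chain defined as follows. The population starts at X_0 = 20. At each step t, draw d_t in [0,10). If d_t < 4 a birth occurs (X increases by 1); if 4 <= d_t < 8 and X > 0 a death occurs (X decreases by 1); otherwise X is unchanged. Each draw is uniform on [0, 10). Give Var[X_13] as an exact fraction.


52/5

X can drop by at most 1 per step and X_0 = 20 > T = 13, so X_t >= 20 − t >= 7 > 0 for every t <= 13: the floor at 0 (the 'and X > 0' condition) never binds. Hence X_13 = X_0 + Σ_{t<13} Y_t with i.i.d. increments Y_t = y(d_t) ∈ {+1, −1, 0}.
Outcome values over d=0..9: [1, 1, 1, 1, -1, -1, -1, -1, 0, 0]
Σy = 0, Σy² = 8, M = 10
μ = 0/10 = 0,  σ² = 8/10 − (0)² = 4/5
Independent increments: Var[X_13] = 13·σ² = 13·(4/5) = 52/5


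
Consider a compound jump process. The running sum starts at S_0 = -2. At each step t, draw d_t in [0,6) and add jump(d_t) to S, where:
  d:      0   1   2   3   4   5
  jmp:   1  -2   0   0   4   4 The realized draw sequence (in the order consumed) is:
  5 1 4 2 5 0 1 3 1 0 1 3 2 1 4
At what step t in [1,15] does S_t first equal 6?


t=0: S=-2, d=5, jump=4, S_1=2
t=1: S=2, d=1, jump=-2, S_2=0
t=2: S=0, d=4, jump=4, S_3=4
t=3: S=4, d=2, jump=0, S_4=4
t=4: S=4, d=5, jump=4, S_5=8
t=5: S=8, d=0, jump=1, S_6=9
t=6: S=9, d=1, jump=-2, S_7=7
t=7: S=7, d=3, jump=0, S_8=7
t=8: S=7, d=1, jump=-2, S_9=5
t=9: S=5, d=0, jump=1, S_10=6
t=10: S=6, d=1, jump=-2, S_11=4
t=11: S=4, d=3, jump=0, S_12=4
t=12: S=4, d=2, jump=0, S_13=4
t=13: S=4, d=1, jump=-2, S_14=2
t=14: S=2, d=4, jump=4, S_15=6

10


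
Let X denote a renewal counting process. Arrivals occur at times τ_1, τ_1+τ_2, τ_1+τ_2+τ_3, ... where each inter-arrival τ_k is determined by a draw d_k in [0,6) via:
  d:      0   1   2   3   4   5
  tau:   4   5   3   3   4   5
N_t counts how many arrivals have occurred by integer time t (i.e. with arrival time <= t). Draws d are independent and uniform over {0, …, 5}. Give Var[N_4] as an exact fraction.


Inter-arrival values over d=0..5: [4, 5, 3, 3, 4, 5]
Each d has probability 1/6, so the pmf of τ is: f(3) = 1/3, f(4) = 1/3, f(5) = 1/3
Let p_n(j) = P(N_n = j), with p_0 = [1]. Condition on τ_1: p_n(0) = P(τ > n), and for j >= 1, p_n(j) = Σ_{k<=n} f(k)·p_{n−k}(j−1)
p_1 = [1]  (j = 0)
p_2 = [1]  (j = 0)
p_3 = [2/3, 1/3]  (j = 0..1)
p_4 = [1/3, 2/3]  (j = 0..1)
E[N_4] = Σ j·p_4(j) = 2/3;  E[N_4²] = Σ j²·p_4(j) = 2/3
Var[N_4] = 2/3 − (2/3)² = 2/9

2/9


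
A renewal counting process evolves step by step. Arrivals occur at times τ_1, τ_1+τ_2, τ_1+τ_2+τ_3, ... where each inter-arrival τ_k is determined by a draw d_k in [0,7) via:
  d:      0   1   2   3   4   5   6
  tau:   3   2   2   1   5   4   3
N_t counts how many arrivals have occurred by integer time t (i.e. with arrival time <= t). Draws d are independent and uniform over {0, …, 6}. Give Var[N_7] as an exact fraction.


417293727248/678223072849

Inter-arrival values over d=0..6: [3, 2, 2, 1, 5, 4, 3]
Each d has probability 1/7, so the pmf of τ is: f(1) = 1/7, f(2) = 2/7, f(3) = 2/7, f(4) = 1/7, f(5) = 1/7
Let p_n(j) = P(N_n = j), with p_0 = [1]. Condition on τ_1: p_n(0) = P(τ > n), and for j >= 1, p_n(j) = Σ_{k<=n} f(k)·p_{n−k}(j−1)
p_1 = [6/7, 1/7]  (j = 0..1)
p_2 = [4/7, 20/49, 1/49]  (j = 0..2)
p_3 = [2/7, 30/49, 34/343, 1/343]  (j = 0..3)
p_4 = [1/7, 29/49, 12/49, 48/2401, 1/2401]  (j = 0..4)
p_5 = [0, 26/49, 136/343, 166/2401, 62/16807, 1/16807]  (j = 0..5)
p_6 = [0, 16/49, 171/343, 379/2401, 276/16807, 76/117649, 1/117649]  (j = 0..6)
p_7 = [0, 8/49, 176/343, 652/2401, 814/16807, 414/117649, 90/823543, 1/823543]  (j = 0..7)
E[N_7] = Σ j·p_7(j) = 1825097/823543;  E[N_7²] = Σ j²·p_7(j) = 4551399/823543
Var[N_7] = 4551399/823543 − (1825097/823543)² = 417293727248/678223072849


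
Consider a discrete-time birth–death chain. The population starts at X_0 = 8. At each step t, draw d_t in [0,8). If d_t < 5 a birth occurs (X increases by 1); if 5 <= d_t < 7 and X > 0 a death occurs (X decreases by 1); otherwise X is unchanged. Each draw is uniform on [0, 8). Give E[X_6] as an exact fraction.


41/4

X can drop by at most 1 per step and X_0 = 8 > T = 6, so X_t >= 8 − t >= 2 > 0 for every t <= 6: the floor at 0 (the 'and X > 0' condition) never binds. Hence X_6 = X_0 + Σ_{t<6} Y_t with i.i.d. increments Y_t = y(d_t) ∈ {+1, −1, 0}.
Outcome values over d=0..7: [1, 1, 1, 1, 1, -1, -1, 0]
Σy = 3, Σy² = 7, M = 8
μ = 3/8 = 3/8,  σ² = 7/8 − (3/8)² = 47/64
E[X_6] = 8 + 6·(3/8) = 41/4


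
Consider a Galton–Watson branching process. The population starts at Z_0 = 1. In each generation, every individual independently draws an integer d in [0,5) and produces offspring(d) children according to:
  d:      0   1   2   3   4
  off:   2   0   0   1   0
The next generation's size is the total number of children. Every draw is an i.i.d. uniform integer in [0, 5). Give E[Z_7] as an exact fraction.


Outcome values over d=0..4: [2, 0, 0, 1, 0]
Σy = 3, Σy² = 5, M = 5
μ = 3/5 = 3/5,  σ² = 5/5 − (3/5)² = 16/25
E[Z_0] = 1
E[Z_1] = 3/5·E[Z_0] = 3/5
E[Z_2] = 3/5·E[Z_1] = 9/25
E[Z_3] = 3/5·E[Z_2] = 27/125
E[Z_4] = 3/5·E[Z_3] = 81/625
E[Z_5] = 3/5·E[Z_4] = 243/3125
E[Z_6] = 3/5·E[Z_5] = 729/15625
E[Z_7] = 3/5·E[Z_6] = 2187/78125

2187/78125


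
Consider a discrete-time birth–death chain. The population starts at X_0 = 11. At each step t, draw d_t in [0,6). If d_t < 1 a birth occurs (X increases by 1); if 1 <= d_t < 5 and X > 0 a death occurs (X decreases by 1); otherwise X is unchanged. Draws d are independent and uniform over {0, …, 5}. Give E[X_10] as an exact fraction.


X can drop by at most 1 per step and X_0 = 11 > T = 10, so X_t >= 11 − t >= 1 > 0 for every t <= 10: the floor at 0 (the 'and X > 0' condition) never binds. Hence X_10 = X_0 + Σ_{t<10} Y_t with i.i.d. increments Y_t = y(d_t) ∈ {+1, −1, 0}.
Outcome values over d=0..5: [1, -1, -1, -1, -1, 0]
Σy = -3, Σy² = 5, M = 6
μ = -3/6 = -1/2,  σ² = 5/6 − (-1/2)² = 7/12
E[X_10] = 11 + 10·(-1/2) = 6

6


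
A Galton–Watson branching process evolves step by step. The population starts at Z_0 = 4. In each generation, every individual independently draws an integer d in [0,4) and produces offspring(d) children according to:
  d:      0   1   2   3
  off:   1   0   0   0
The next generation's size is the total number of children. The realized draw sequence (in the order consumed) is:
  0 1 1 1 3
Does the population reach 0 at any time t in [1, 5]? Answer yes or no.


gen 0: Z_0=4, draws=[0, 1, 1, 1], offspring=[1, 0, 0, 0], Z_1=1
gen 1: Z_1=1, draws=[3], offspring=[0], Z_2=0
gen 2: Z_2=0, draws=[], offspring=[], Z_3=0
gen 3: Z_3=0, draws=[], offspring=[], Z_4=0
gen 4: Z_4=0, draws=[], offspring=[], Z_5=0

yes


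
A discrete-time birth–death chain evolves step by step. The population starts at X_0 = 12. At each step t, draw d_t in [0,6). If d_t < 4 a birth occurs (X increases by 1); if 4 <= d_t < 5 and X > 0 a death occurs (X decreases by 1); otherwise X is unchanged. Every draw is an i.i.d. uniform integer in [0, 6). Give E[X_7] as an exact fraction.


31/2

X can drop by at most 1 per step and X_0 = 12 > T = 7, so X_t >= 12 − t >= 5 > 0 for every t <= 7: the floor at 0 (the 'and X > 0' condition) never binds. Hence X_7 = X_0 + Σ_{t<7} Y_t with i.i.d. increments Y_t = y(d_t) ∈ {+1, −1, 0}.
Outcome values over d=0..5: [1, 1, 1, 1, -1, 0]
Σy = 3, Σy² = 5, M = 6
μ = 3/6 = 1/2,  σ² = 5/6 − (1/2)² = 7/12
E[X_7] = 12 + 7·(1/2) = 31/2


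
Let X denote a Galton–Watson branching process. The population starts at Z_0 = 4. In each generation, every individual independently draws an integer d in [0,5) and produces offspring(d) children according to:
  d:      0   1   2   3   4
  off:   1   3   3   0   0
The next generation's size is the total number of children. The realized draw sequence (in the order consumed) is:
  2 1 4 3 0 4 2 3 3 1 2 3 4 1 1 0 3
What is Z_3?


10

gen 0: Z_0=4, draws=[2, 1, 4, 3], offspring=[3, 3, 0, 0], Z_1=6
gen 1: Z_1=6, draws=[0, 4, 2, 3, 3, 1], offspring=[1, 0, 3, 0, 0, 3], Z_2=7
gen 2: Z_2=7, draws=[2, 3, 4, 1, 1, 0, 3], offspring=[3, 0, 0, 3, 3, 1, 0], Z_3=10


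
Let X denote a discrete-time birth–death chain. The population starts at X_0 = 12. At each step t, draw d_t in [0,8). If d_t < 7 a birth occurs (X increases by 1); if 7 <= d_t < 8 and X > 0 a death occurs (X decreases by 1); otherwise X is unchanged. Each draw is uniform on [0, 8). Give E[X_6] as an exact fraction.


X can drop by at most 1 per step and X_0 = 12 > T = 6, so X_t >= 12 − t >= 6 > 0 for every t <= 6: the floor at 0 (the 'and X > 0' condition) never binds. Hence X_6 = X_0 + Σ_{t<6} Y_t with i.i.d. increments Y_t = y(d_t) ∈ {+1, −1, 0}.
Outcome values over d=0..7: [1, 1, 1, 1, 1, 1, 1, -1]
Σy = 6, Σy² = 8, M = 8
μ = 6/8 = 3/4,  σ² = 8/8 − (3/4)² = 7/16
E[X_6] = 12 + 6·(3/4) = 33/2

33/2


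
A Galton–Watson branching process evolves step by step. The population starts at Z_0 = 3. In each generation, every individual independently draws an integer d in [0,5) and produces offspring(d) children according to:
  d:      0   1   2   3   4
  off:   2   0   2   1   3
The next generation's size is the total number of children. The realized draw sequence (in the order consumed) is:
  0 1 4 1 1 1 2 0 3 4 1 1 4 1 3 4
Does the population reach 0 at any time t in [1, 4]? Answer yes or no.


gen 0: Z_0=3, draws=[0, 1, 4], offspring=[2, 0, 3], Z_1=5
gen 1: Z_1=5, draws=[1, 1, 1, 2, 0], offspring=[0, 0, 0, 2, 2], Z_2=4
gen 2: Z_2=4, draws=[3, 4, 1, 1], offspring=[1, 3, 0, 0], Z_3=4
gen 3: Z_3=4, draws=[4, 1, 3, 4], offspring=[3, 0, 1, 3], Z_4=7

no


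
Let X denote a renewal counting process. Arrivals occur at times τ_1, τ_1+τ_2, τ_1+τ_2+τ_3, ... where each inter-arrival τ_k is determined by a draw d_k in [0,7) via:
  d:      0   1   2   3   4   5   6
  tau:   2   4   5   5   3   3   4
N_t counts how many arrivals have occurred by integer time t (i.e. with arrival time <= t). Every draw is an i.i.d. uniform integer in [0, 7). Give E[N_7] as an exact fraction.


75/49

Inter-arrival values over d=0..6: [2, 4, 5, 5, 3, 3, 4]
Each d has probability 1/7, so the pmf of τ is: f(2) = 1/7, f(3) = 2/7, f(4) = 2/7, f(5) = 2/7
Renewal equation for m(n) = E[N_n]: condition on τ_1 = k (if k <= n, one arrival plus a fresh copy on the remaining n−k steps): m(n) = F(n) + Σ_{k<=n} f(k)·m(n−k), where F(n) = P(τ <= n) and m(0) = 0
m(1) = F(1) = 0
m(2) = F(2) = 1/7
m(3) = F(3) = 3/7
m(4) = F(4) + f(2)·m(2) = 5/7 + 1/7·1/7 = 36/49
m(5) = F(5) + f(2)·m(3) + f(3)·m(2) = 1 + 1/7·3/7 + 2/7·1/7 = 54/49
m(6) = F(6) + f(2)·m(4) + f(3)·m(3) + f(4)·m(2) = 1 + 1/7·36/49 + 2/7·3/7 + 2/7·1/7 = 435/343
m(7) = F(7) + f(2)·m(5) + f(3)·m(4) + f(4)·m(3) + f(5)·m(2) = 1 + 1/7·54/49 + 2/7·36/49 + 2/7·3/7 + 2/7·1/7 = 75/49
E[N_7] = m(7) = 75/49


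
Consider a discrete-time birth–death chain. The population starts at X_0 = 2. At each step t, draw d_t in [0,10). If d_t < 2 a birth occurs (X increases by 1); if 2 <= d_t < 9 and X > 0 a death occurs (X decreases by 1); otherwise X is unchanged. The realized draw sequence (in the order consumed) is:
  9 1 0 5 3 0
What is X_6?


3

t=0: X=2, d=9 → hold, X_1=2
t=1: X=2, d=1 → birth, X_2=3
t=2: X=3, d=0 → birth, X_3=4
t=3: X=4, d=5 → death, X_4=3
t=4: X=3, d=3 → death, X_5=2
t=5: X=2, d=0 → birth, X_6=3


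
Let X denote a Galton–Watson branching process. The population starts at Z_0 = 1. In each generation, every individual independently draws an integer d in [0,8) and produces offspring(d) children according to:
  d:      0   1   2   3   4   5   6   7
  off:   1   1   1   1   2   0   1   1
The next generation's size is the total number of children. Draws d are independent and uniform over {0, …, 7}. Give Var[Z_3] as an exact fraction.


3/4

Outcome values over d=0..7: [1, 1, 1, 1, 2, 0, 1, 1]
Σy = 8, Σy² = 10, M = 8
μ = 8/8 = 1,  σ² = 10/8 − (1)² = 1/4
V_0 = 0, E_0 = 1
V_1 = 1/4·E_0 + (1)²·V_0 = 1/4;  E_1 = 1
V_2 = 1/4·E_1 + (1)²·V_1 = 1/2;  E_2 = 1
V_3 = 1/4·E_2 + (1)²·V_2 = 3/4;  E_3 = 1
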